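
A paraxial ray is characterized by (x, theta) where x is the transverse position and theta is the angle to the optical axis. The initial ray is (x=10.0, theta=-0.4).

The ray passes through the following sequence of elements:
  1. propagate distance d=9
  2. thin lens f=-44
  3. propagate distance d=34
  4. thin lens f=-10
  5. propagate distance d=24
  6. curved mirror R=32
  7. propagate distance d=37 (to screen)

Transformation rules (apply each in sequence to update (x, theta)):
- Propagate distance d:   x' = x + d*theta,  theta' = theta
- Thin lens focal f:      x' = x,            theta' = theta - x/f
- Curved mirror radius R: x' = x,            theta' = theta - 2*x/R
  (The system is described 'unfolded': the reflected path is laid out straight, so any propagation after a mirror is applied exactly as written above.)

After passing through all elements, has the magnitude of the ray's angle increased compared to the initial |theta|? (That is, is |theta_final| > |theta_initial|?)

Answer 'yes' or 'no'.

Answer: no

Derivation:
Initial: x=10.0000 theta=-0.4000
After 1 (propagate distance d=9): x=6.4000 theta=-0.4000
After 2 (thin lens f=-44): x=6.4000 theta=-14/55 (≈-0.2545)
After 3 (propagate distance d=34): x=-124/55 (≈-2.2545) theta=-14/55 (≈-0.2545)
After 4 (thin lens f=-10): x=-124/55 (≈-2.2545) theta=-0.4800
After 5 (propagate distance d=24): x=-3788/275 (≈-13.7745) theta=-0.4800
After 6 (curved mirror R=32): x=-3788/275 (≈-13.7745) theta=419/1100 (≈0.3809)
After 7 (propagate distance d=37 (to screen)): x=351/1100 (≈0.3191) theta=419/1100 (≈0.3809)
|theta_initial|=0.4000 |theta_final|=419/1100 (≈0.3809) -> not increased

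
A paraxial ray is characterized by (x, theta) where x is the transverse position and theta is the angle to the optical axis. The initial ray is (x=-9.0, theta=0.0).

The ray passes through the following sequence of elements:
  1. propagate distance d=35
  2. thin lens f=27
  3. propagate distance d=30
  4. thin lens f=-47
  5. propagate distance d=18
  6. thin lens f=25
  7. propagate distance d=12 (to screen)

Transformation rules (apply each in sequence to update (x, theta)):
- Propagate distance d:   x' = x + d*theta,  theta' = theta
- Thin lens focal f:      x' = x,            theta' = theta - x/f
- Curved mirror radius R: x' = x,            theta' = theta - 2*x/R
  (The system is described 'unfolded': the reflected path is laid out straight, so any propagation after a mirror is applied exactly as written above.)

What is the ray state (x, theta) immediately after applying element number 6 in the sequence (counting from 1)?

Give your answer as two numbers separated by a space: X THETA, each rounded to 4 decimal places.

Initial: x=-9.0000 theta=0.0000
After 1 (propagate distance d=35): x=-9.0000 theta=0.0000
After 2 (thin lens f=27): x=-9.0000 theta=1/3 (≈0.3333)
After 3 (propagate distance d=30): x=1.0000 theta=1/3 (≈0.3333)
After 4 (thin lens f=-47): x=1.0000 theta=50/141 (≈0.3546)
After 5 (propagate distance d=18): x=347/47 (≈7.3830) theta=50/141 (≈0.3546)
After 6 (thin lens f=25): x=347/47 (≈7.3830) theta=209/3525 (≈0.0593)
Rounded to 4 decimal places: x = 7.3830, theta = 0.0593

Answer: 7.3830 0.0593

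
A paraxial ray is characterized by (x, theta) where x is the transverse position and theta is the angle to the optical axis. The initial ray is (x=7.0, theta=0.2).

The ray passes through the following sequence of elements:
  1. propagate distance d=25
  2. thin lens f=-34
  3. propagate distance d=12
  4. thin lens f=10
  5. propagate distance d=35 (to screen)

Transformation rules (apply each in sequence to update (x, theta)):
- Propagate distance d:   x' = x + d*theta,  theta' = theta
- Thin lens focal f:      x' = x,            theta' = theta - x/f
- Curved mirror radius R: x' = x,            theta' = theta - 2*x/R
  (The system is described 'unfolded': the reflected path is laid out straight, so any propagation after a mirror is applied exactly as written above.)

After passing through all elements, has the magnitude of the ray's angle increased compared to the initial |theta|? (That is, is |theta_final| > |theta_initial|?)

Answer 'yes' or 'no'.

Answer: yes

Derivation:
Initial: x=7.0000 theta=0.2000
After 1 (propagate distance d=25): x=12.0000 theta=0.2000
After 2 (thin lens f=-34): x=12.0000 theta=47/85 (≈0.5529)
After 3 (propagate distance d=12): x=1584/85 (≈18.6353) theta=47/85 (≈0.5529)
After 4 (thin lens f=10): x=1584/85 (≈18.6353) theta=-557/425 (≈-1.3106)
After 5 (propagate distance d=35 (to screen)): x=-463/17 (≈-27.2353) theta=-557/425 (≈-1.3106)
|theta_initial|=0.2000 |theta_final|=557/425 (≈1.3106) -> increased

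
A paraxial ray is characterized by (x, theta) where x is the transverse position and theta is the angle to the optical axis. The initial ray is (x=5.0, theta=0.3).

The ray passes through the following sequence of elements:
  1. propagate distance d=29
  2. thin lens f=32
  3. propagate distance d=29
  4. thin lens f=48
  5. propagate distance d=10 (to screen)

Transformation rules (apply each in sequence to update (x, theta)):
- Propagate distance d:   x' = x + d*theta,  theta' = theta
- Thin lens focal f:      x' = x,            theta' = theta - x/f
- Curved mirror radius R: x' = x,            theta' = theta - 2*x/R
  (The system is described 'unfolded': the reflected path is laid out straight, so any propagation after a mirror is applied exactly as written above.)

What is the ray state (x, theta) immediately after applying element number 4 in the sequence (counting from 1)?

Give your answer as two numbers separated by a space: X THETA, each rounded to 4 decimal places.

Initial: x=5.0000 theta=0.3000
After 1 (propagate distance d=29): x=13.7000 theta=0.3000
After 2 (thin lens f=32): x=13.7000 theta=-41/320 (≈-0.1281)
After 3 (propagate distance d=29): x=639/64 (≈9.9844) theta=-41/320 (≈-0.1281)
After 4 (thin lens f=48): x=639/64 (≈9.9844) theta=-1721/5120 (≈-0.3361)
Rounded to 4 decimal places: x = 9.9844, theta = -0.3361

Answer: 9.9844 -0.3361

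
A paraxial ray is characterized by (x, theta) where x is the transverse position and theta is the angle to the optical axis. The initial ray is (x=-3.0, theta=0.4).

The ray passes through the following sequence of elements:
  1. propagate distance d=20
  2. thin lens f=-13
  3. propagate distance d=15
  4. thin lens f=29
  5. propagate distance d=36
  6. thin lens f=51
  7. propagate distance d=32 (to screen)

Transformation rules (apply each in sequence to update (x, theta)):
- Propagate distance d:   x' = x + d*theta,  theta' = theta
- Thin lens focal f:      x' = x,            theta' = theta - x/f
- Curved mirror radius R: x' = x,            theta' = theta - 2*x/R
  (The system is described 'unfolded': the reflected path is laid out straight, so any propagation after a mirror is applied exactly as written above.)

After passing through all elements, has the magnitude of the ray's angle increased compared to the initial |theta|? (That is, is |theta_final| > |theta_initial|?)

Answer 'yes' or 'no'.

Answer: no

Derivation:
Initial: x=-3.0000 theta=0.4000
After 1 (propagate distance d=20): x=5.0000 theta=0.4000
After 2 (thin lens f=-13): x=5.0000 theta=51/65 (≈0.7846)
After 3 (propagate distance d=15): x=218/13 (≈16.7692) theta=51/65 (≈0.7846)
After 4 (thin lens f=29): x=218/13 (≈16.7692) theta=389/1885 (≈0.2064)
After 5 (propagate distance d=36): x=45614/1885 (≈24.1984) theta=389/1885 (≈0.2064)
After 6 (thin lens f=51): x=45614/1885 (≈24.1984) theta=-5155/19227 (≈-0.2681)
After 7 (propagate distance d=32 (to screen)): x=1501514/96135 (≈15.6188) theta=-5155/19227 (≈-0.2681)
|theta_initial|=0.4000 |theta_final|=5155/19227 (≈0.2681) -> not increased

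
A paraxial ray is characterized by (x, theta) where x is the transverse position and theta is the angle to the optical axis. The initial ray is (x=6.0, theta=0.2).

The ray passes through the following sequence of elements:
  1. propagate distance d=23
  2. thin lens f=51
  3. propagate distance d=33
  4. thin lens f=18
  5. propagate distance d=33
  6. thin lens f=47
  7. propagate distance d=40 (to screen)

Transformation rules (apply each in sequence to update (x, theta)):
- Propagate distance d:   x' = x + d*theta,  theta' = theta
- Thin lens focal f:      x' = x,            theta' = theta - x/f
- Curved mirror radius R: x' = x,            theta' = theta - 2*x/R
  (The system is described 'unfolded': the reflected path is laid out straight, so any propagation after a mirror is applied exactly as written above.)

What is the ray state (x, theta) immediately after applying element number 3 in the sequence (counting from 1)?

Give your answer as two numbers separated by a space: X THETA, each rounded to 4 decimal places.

Initial: x=6.0000 theta=0.2000
After 1 (propagate distance d=23): x=10.6000 theta=0.2000
After 2 (thin lens f=51): x=10.6000 theta=-2/255 (≈-0.0078)
After 3 (propagate distance d=33): x=879/85 (≈10.3412) theta=-2/255 (≈-0.0078)
Rounded to 4 decimal places: x = 10.3412, theta = -0.0078

Answer: 10.3412 -0.0078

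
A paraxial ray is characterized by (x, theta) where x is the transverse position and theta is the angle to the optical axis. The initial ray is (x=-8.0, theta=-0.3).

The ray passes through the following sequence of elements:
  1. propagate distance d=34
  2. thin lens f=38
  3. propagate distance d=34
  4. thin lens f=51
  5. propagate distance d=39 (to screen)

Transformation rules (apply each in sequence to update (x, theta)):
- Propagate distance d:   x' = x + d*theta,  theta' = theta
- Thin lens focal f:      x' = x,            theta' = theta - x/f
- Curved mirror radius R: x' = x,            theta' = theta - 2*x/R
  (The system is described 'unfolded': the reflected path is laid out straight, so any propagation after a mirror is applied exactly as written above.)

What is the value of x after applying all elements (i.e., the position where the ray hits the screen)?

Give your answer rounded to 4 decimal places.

Answer: 4.1282

Derivation:
Initial: x=-8.0000 theta=-0.3000
After 1 (propagate distance d=34): x=-18.2000 theta=-0.3000
After 2 (thin lens f=38): x=-18.2000 theta=17/95 (≈0.1789)
After 3 (propagate distance d=34): x=-1151/95 (≈-12.1158) theta=17/95 (≈0.1789)
After 4 (thin lens f=51): x=-1151/95 (≈-12.1158) theta=2018/4845 (≈0.4165)
After 5 (propagate distance d=39 (to screen)): x=6667/1615 (≈4.1282) theta=2018/4845 (≈0.4165)
Rounded to 4 decimal places: x = 4.1282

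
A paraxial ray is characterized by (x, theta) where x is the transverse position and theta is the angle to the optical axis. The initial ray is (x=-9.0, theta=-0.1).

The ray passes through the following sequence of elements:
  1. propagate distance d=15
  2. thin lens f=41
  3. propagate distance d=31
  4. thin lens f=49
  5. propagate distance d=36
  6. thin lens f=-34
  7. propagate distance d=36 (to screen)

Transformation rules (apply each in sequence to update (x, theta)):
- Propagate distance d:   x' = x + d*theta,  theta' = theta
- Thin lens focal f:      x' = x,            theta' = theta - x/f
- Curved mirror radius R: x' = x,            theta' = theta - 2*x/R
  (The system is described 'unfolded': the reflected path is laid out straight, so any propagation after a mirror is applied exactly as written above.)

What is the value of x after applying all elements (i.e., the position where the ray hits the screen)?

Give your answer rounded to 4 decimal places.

Answer: 18.2561

Derivation:
Initial: x=-9.0000 theta=-0.1000
After 1 (propagate distance d=15): x=-10.5000 theta=-0.1000
After 2 (thin lens f=41): x=-10.5000 theta=32/205 (≈0.1561)
After 3 (propagate distance d=31): x=-2321/410 (≈-5.6610) theta=32/205 (≈0.1561)
After 4 (thin lens f=49): x=-2321/410 (≈-5.6610) theta=5457/20090 (≈0.2716)
After 5 (propagate distance d=36): x=82723/20090 (≈4.1176) theta=5457/20090 (≈0.2716)
After 6 (thin lens f=-34): x=82723/20090 (≈4.1176) theta=38323/97580 (≈0.3927)
After 7 (propagate distance d=36 (to screen)): x=6234989/341530 (≈18.2561) theta=38323/97580 (≈0.3927)
Rounded to 4 decimal places: x = 18.2561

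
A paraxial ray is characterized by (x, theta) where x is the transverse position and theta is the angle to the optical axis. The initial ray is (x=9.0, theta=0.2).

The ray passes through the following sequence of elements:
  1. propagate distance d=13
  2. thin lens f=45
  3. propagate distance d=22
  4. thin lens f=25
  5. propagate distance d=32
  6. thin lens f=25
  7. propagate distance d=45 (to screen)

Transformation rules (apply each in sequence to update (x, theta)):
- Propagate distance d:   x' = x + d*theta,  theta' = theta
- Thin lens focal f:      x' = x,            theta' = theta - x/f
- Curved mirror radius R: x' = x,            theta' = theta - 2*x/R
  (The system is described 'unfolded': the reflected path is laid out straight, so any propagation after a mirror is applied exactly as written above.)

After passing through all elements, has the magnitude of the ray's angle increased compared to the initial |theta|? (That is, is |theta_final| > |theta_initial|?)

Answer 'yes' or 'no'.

Initial: x=9.0000 theta=0.2000
After 1 (propagate distance d=13): x=11.6000 theta=0.2000
After 2 (thin lens f=45): x=11.6000 theta=-13/225 (≈-0.0578)
After 3 (propagate distance d=22): x=2324/225 (≈10.3289) theta=-13/225 (≈-0.0578)
After 4 (thin lens f=25): x=2324/225 (≈10.3289) theta=-883/1875 (≈-0.4709)
After 5 (propagate distance d=32): x=-26668/5625 (≈-4.7410) theta=-883/1875 (≈-0.4709)
After 6 (thin lens f=25): x=-26668/5625 (≈-4.7410) theta=-39557/140625 (≈-0.2813)
After 7 (propagate distance d=45 (to screen)): x=-489353/28125 (≈-17.3992) theta=-39557/140625 (≈-0.2813)
|theta_initial|=0.2000 |theta_final|=39557/140625 (≈0.2813) -> increased

Answer: yes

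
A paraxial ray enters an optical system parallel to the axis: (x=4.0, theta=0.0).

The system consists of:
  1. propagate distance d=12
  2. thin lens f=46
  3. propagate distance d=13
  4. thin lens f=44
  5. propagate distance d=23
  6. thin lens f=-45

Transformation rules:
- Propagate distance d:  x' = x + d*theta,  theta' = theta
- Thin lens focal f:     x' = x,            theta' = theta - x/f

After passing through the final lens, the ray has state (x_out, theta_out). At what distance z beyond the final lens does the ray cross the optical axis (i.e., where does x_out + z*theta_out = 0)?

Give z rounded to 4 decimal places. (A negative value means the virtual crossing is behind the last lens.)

Initial: x=4.0000 theta=0.0000
After 1 (propagate distance d=12): x=4.0000 theta=0.0000
After 2 (thin lens f=46): x=4.0000 theta=-2/23 (≈-0.0870)
After 3 (propagate distance d=13): x=66/23 (≈2.8696) theta=-2/23 (≈-0.0870)
After 4 (thin lens f=44): x=66/23 (≈2.8696) theta=-7/46 (≈-0.1522)
After 5 (propagate distance d=23): x=-29/46 (≈-0.6304) theta=-7/46 (≈-0.1522)
After 6 (thin lens f=-45): x=-29/46 (≈-0.6304) theta=-172/1035 (≈-0.1662)
z_focus = -x_out/theta_out = -(-29/46)/(-172/1035) = -1305/344 ≈ -3.7936
Rounded to 4 decimal places: z = -3.7936

Answer: -3.7936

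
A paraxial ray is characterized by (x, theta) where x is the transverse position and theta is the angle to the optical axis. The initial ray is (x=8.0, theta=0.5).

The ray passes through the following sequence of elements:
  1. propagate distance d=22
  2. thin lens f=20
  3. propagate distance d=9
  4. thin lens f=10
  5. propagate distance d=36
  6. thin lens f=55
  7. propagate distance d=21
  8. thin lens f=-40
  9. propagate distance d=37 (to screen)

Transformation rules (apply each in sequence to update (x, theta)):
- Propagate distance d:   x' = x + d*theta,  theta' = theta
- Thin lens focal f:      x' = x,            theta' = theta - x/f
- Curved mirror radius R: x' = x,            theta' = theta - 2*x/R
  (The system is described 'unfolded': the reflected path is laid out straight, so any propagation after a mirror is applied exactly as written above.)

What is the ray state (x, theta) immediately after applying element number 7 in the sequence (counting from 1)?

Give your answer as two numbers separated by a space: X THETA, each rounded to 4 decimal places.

Initial: x=8.0000 theta=0.5000
After 1 (propagate distance d=22): x=19.0000 theta=0.5000
After 2 (thin lens f=20): x=19.0000 theta=-0.4500
After 3 (propagate distance d=9): x=14.9500 theta=-0.4500
After 4 (thin lens f=10): x=14.9500 theta=-1.9450
After 5 (propagate distance d=36): x=-55.0700 theta=-1.9450
After 6 (thin lens f=55): x=-55.0700 theta=-10381/11000 (≈-0.9437)
After 7 (propagate distance d=21): x=-823771/11000 (≈-74.8883) theta=-10381/11000 (≈-0.9437)
Rounded to 4 decimal places: x = -74.8883, theta = -0.9437

Answer: -74.8883 -0.9437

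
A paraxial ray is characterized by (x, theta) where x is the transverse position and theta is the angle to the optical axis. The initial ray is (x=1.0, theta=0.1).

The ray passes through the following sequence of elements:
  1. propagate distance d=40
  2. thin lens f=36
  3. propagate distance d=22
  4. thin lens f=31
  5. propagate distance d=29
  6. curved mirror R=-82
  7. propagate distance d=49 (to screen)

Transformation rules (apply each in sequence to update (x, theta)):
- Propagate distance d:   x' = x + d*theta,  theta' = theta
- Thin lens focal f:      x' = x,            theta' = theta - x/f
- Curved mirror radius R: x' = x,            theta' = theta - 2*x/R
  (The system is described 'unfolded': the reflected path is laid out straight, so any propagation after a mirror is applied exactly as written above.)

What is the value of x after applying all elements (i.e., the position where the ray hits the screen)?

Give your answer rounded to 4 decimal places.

Answer: -10.3451

Derivation:
Initial: x=1.0000 theta=0.1000
After 1 (propagate distance d=40): x=5.0000 theta=0.1000
After 2 (thin lens f=36): x=5.0000 theta=-7/180 (≈-0.0389)
After 3 (propagate distance d=22): x=373/90 (≈4.1444) theta=-7/180 (≈-0.0389)
After 4 (thin lens f=31): x=373/90 (≈4.1444) theta=-107/620 (≈-0.1726)
After 5 (propagate distance d=29): x=-4801/5580 (≈-0.8604) theta=-107/620 (≈-0.1726)
After 6 (curved mirror R=-82): x=-4801/5580 (≈-0.8604) theta=-11071/57195 (≈-0.1936)
After 7 (propagate distance d=49 (to screen)): x=-8483/820 (≈-10.3451) theta=-11071/57195 (≈-0.1936)
Rounded to 4 decimal places: x = -10.3451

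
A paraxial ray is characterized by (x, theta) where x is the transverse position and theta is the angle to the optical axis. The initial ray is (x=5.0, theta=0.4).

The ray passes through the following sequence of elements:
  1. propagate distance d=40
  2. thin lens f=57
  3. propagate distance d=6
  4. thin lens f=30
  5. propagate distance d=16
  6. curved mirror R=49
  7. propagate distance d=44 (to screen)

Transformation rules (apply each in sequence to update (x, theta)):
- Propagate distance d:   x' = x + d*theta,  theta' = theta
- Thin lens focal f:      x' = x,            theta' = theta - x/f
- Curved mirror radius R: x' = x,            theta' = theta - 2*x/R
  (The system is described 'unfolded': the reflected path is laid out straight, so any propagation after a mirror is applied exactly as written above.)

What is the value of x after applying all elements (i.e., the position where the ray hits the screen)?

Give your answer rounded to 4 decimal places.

Answer: -37.9609

Derivation:
Initial: x=5.0000 theta=0.4000
After 1 (propagate distance d=40): x=21.0000 theta=0.4000
After 2 (thin lens f=57): x=21.0000 theta=3/95 (≈0.0316)
After 3 (propagate distance d=6): x=2013/95 (≈21.1895) theta=3/95 (≈0.0316)
After 4 (thin lens f=30): x=2013/95 (≈21.1895) theta=-641/950 (≈-0.6747)
After 5 (propagate distance d=16): x=4937/475 (≈10.3937) theta=-641/950 (≈-0.6747)
After 6 (curved mirror R=49): x=4937/475 (≈10.3937) theta=-51157/46550 (≈-1.0990)
After 7 (propagate distance d=44 (to screen)): x=-883541/23275 (≈-37.9609) theta=-51157/46550 (≈-1.0990)
Rounded to 4 decimal places: x = -37.9609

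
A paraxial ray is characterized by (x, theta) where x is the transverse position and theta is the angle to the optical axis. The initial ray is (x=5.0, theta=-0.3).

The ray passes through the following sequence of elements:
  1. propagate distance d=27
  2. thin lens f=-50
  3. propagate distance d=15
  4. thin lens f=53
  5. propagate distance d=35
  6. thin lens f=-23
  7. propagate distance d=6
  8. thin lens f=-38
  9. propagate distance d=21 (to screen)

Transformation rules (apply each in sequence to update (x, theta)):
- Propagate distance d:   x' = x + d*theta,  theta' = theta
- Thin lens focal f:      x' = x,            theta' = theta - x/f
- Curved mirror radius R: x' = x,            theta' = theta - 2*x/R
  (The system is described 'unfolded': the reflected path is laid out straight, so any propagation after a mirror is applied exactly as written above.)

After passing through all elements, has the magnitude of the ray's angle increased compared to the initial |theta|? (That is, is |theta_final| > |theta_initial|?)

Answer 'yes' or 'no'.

Initial: x=5.0000 theta=-0.3000
After 1 (propagate distance d=27): x=-3.1000 theta=-0.3000
After 2 (thin lens f=-50): x=-3.1000 theta=-0.3620
After 3 (propagate distance d=15): x=-8.5300 theta=-0.3620
After 4 (thin lens f=53): x=-8.5300 theta=-1332/6625 (≈-0.2011)
After 5 (propagate distance d=35): x=-16501/1060 (≈-15.5670) theta=-1332/6625 (≈-0.2011)
After 6 (thin lens f=-23): x=-16501/1060 (≈-15.5670) theta=-535069/609500 (≈-0.8779)
After 7 (propagate distance d=6): x=-12698489/609500 (≈-20.8343) theta=-535069/609500 (≈-0.8779)
After 8 (thin lens f=-38): x=-12698489/609500 (≈-20.8343) theta=-33031111/23161000 (≈-1.4262)
After 9 (propagate distance d=21 (to screen)): x=-1176195913/23161000 (≈-50.7835) theta=-33031111/23161000 (≈-1.4262)
|theta_initial|=0.3000 |theta_final|=33031111/23161000 (≈1.4262) -> increased

Answer: yes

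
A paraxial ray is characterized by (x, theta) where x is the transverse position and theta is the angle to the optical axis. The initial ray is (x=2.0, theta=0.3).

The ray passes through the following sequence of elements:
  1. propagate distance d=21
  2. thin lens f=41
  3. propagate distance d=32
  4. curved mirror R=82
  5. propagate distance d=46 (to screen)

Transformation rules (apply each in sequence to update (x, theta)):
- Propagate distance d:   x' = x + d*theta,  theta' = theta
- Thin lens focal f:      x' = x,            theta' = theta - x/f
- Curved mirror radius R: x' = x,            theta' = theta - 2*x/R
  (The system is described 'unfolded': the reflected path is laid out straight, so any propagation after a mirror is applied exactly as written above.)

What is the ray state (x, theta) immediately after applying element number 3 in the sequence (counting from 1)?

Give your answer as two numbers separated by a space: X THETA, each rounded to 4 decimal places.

Initial: x=2.0000 theta=0.3000
After 1 (propagate distance d=21): x=8.3000 theta=0.3000
After 2 (thin lens f=41): x=8.3000 theta=4/41 (≈0.0976)
After 3 (propagate distance d=32): x=4683/410 (≈11.4220) theta=4/41 (≈0.0976)
Rounded to 4 decimal places: x = 11.4220, theta = 0.0976

Answer: 11.4220 0.0976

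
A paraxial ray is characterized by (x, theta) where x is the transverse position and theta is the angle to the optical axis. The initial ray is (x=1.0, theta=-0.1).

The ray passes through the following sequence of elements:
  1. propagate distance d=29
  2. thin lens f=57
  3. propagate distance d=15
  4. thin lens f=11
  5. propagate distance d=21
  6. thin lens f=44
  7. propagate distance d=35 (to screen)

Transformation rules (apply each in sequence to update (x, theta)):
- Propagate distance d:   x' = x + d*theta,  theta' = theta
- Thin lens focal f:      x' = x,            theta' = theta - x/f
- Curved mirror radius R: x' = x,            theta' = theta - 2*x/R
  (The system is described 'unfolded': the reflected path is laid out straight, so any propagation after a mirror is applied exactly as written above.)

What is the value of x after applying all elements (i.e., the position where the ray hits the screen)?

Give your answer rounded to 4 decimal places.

Answer: 7.1468

Derivation:
Initial: x=1.0000 theta=-0.1000
After 1 (propagate distance d=29): x=-1.9000 theta=-0.1000
After 2 (thin lens f=57): x=-1.9000 theta=-1/15 (≈-0.0667)
After 3 (propagate distance d=15): x=-2.9000 theta=-1/15 (≈-0.0667)
After 4 (thin lens f=11): x=-2.9000 theta=13/66 (≈0.1970)
After 5 (propagate distance d=21): x=68/55 (≈1.2364) theta=13/66 (≈0.1970)
After 6 (thin lens f=44): x=68/55 (≈1.2364) theta=613/3630 (≈0.1689)
After 7 (propagate distance d=35 (to screen)): x=25943/3630 (≈7.1468) theta=613/3630 (≈0.1689)
Rounded to 4 decimal places: x = 7.1468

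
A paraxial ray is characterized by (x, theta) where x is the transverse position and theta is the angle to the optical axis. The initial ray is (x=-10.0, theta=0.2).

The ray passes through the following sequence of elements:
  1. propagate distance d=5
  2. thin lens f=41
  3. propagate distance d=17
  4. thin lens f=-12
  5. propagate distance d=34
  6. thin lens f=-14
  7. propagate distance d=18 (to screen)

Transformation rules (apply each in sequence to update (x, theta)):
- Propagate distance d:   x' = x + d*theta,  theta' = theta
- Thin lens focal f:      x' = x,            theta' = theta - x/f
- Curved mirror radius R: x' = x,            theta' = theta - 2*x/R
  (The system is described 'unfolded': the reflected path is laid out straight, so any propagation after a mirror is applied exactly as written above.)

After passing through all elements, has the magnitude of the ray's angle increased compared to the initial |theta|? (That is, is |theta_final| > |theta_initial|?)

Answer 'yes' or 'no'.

Answer: yes

Derivation:
Initial: x=-10.0000 theta=0.2000
After 1 (propagate distance d=5): x=-9.0000 theta=0.2000
After 2 (thin lens f=41): x=-9.0000 theta=86/205 (≈0.4195)
After 3 (propagate distance d=17): x=-383/205 (≈-1.8683) theta=86/205 (≈0.4195)
After 4 (thin lens f=-12): x=-383/205 (≈-1.8683) theta=649/2460 (≈0.2638)
After 5 (propagate distance d=34): x=1747/246 (≈7.1016) theta=649/2460 (≈0.2638)
After 6 (thin lens f=-14): x=1747/246 (≈7.1016) theta=2213/2870 (≈0.7711)
After 7 (propagate distance d=18 (to screen)): x=180647/8610 (≈20.9811) theta=2213/2870 (≈0.7711)
|theta_initial|=0.2000 |theta_final|=2213/2870 (≈0.7711) -> increased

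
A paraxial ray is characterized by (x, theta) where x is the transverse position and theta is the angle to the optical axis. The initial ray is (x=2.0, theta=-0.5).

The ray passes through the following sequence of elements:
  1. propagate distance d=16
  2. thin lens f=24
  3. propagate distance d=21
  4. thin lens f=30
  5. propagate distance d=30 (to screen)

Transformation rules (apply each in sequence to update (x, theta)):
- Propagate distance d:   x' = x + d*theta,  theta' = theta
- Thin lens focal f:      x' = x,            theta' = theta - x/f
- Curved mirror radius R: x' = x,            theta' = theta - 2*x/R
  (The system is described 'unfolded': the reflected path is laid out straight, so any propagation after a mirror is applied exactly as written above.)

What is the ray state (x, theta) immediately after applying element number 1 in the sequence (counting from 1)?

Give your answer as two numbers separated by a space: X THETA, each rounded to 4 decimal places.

Initial: x=2.0000 theta=-0.5000
After 1 (propagate distance d=16): x=-6.0000 theta=-0.5000
Rounded to 4 decimal places: x = -6.0000, theta = -0.5000

Answer: -6.0000 -0.5000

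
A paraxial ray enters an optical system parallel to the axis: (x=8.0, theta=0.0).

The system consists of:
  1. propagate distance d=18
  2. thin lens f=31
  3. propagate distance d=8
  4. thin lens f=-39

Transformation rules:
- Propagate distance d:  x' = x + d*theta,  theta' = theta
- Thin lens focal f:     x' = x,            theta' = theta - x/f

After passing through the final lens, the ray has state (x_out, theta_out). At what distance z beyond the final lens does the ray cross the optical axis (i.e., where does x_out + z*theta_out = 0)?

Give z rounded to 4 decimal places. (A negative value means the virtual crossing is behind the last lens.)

Answer: 56.0625

Derivation:
Initial: x=8.0000 theta=0.0000
After 1 (propagate distance d=18): x=8.0000 theta=0.0000
After 2 (thin lens f=31): x=8.0000 theta=-8/31 (≈-0.2581)
After 3 (propagate distance d=8): x=184/31 (≈5.9355) theta=-8/31 (≈-0.2581)
After 4 (thin lens f=-39): x=184/31 (≈5.9355) theta=-128/1209 (≈-0.1059)
z_focus = -x_out/theta_out = -(184/31)/(-128/1209) = 56.0625
Rounded to 4 decimal places: z = 56.0625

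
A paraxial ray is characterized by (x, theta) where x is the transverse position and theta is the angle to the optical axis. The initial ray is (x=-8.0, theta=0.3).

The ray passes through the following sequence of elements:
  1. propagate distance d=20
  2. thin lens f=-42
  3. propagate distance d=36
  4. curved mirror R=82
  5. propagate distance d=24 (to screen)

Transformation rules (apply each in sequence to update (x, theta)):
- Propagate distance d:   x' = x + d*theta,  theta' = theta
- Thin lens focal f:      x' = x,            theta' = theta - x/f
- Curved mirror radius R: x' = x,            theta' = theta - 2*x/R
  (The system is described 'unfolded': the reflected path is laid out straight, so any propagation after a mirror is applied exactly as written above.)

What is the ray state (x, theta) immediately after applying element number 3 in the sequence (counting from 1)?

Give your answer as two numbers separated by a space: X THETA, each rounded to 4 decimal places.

Initial: x=-8.0000 theta=0.3000
After 1 (propagate distance d=20): x=-2.0000 theta=0.3000
After 2 (thin lens f=-42): x=-2.0000 theta=53/210 (≈0.2524)
After 3 (propagate distance d=36): x=248/35 (≈7.0857) theta=53/210 (≈0.2524)
Rounded to 4 decimal places: x = 7.0857, theta = 0.2524

Answer: 7.0857 0.2524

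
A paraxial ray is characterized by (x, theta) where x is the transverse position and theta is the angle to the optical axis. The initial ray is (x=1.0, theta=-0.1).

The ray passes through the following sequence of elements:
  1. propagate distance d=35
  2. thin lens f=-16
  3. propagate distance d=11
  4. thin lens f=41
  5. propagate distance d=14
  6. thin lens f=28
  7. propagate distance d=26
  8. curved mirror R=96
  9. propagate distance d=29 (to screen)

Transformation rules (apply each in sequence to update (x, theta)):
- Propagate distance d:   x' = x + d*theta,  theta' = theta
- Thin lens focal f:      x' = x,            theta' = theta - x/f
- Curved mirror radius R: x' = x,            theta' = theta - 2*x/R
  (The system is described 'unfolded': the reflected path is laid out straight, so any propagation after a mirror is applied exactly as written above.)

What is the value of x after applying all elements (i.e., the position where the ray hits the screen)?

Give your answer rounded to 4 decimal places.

Answer: 2.1715

Derivation:
Initial: x=1.0000 theta=-0.1000
After 1 (propagate distance d=35): x=-2.5000 theta=-0.1000
After 2 (thin lens f=-16): x=-2.5000 theta=-41/160 (≈-0.2563)
After 3 (propagate distance d=11): x=-851/160 (≈-5.3188) theta=-41/160 (≈-0.2563)
After 4 (thin lens f=41): x=-851/160 (≈-5.3188) theta=-83/656 (≈-0.1265)
After 5 (propagate distance d=14): x=-46511/6560 (≈-7.0901) theta=-83/656 (≈-0.1265)
After 6 (thin lens f=28): x=-46511/6560 (≈-7.0901) theta=23271/183680 (≈0.1267)
After 7 (propagate distance d=26): x=-348631/91840 (≈-3.7961) theta=23271/183680 (≈0.1267)
After 8 (curved mirror R=96): x=-348631/91840 (≈-3.7961) theta=181427/881664 (≈0.2058)
After 9 (propagate distance d=29 (to screen)): x=9572627/4408320 (≈2.1715) theta=181427/881664 (≈0.2058)
Rounded to 4 decimal places: x = 2.1715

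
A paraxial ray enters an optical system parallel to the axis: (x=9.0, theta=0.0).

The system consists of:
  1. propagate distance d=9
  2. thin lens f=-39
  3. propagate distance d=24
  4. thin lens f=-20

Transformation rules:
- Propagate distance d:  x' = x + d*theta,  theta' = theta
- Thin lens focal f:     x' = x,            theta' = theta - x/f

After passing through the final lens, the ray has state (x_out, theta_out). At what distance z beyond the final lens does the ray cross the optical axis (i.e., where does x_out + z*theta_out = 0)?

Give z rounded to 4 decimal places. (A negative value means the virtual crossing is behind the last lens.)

Answer: -15.1807

Derivation:
Initial: x=9.0000 theta=0.0000
After 1 (propagate distance d=9): x=9.0000 theta=0.0000
After 2 (thin lens f=-39): x=9.0000 theta=3/13 (≈0.2308)
After 3 (propagate distance d=24): x=189/13 (≈14.5385) theta=3/13 (≈0.2308)
After 4 (thin lens f=-20): x=189/13 (≈14.5385) theta=249/260 (≈0.9577)
z_focus = -x_out/theta_out = -(189/13)/(249/260) = -1260/83 ≈ -15.1807
Rounded to 4 decimal places: z = -15.1807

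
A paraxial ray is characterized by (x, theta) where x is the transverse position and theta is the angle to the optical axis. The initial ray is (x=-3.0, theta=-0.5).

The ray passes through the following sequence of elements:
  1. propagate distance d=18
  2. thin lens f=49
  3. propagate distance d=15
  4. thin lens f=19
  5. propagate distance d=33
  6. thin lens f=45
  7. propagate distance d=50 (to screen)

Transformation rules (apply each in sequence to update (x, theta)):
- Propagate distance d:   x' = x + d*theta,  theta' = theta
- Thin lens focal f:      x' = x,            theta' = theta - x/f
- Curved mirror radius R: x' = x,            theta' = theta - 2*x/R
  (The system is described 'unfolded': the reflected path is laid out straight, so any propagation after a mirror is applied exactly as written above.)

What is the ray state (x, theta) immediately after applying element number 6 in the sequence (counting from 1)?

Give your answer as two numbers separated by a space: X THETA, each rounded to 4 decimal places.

Answer: 3.2433 0.5058

Derivation:
Initial: x=-3.0000 theta=-0.5000
After 1 (propagate distance d=18): x=-12.0000 theta=-0.5000
After 2 (thin lens f=49): x=-12.0000 theta=-25/98 (≈-0.2551)
After 3 (propagate distance d=15): x=-1551/98 (≈-15.8265) theta=-25/98 (≈-0.2551)
After 4 (thin lens f=19): x=-1551/98 (≈-15.8265) theta=538/931 (≈0.5779)
After 5 (propagate distance d=33): x=6039/1862 (≈3.2433) theta=538/931 (≈0.5779)
After 6 (thin lens f=45): x=6039/1862 (≈3.2433) theta=4709/9310 (≈0.5058)
Rounded to 4 decimal places: x = 3.2433, theta = 0.5058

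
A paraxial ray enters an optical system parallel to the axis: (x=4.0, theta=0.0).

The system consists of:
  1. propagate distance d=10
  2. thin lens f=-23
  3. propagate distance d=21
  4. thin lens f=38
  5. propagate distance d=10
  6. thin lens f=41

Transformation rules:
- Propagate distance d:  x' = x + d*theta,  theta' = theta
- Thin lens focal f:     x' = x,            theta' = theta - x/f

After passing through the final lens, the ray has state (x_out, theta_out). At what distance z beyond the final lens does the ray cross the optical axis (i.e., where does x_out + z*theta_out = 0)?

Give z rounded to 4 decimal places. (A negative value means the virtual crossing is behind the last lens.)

Initial: x=4.0000 theta=0.0000
After 1 (propagate distance d=10): x=4.0000 theta=0.0000
After 2 (thin lens f=-23): x=4.0000 theta=4/23 (≈0.1739)
After 3 (propagate distance d=21): x=176/23 (≈7.6522) theta=4/23 (≈0.1739)
After 4 (thin lens f=38): x=176/23 (≈7.6522) theta=-12/437 (≈-0.0275)
After 5 (propagate distance d=10): x=3224/437 (≈7.3776) theta=-12/437 (≈-0.0275)
After 6 (thin lens f=41): x=3224/437 (≈7.3776) theta=-3716/17917 (≈-0.2074)
z_focus = -x_out/theta_out = -(3224/437)/(-3716/17917) = 33046/929 ≈ 35.5716
Rounded to 4 decimal places: z = 35.5716

Answer: 35.5716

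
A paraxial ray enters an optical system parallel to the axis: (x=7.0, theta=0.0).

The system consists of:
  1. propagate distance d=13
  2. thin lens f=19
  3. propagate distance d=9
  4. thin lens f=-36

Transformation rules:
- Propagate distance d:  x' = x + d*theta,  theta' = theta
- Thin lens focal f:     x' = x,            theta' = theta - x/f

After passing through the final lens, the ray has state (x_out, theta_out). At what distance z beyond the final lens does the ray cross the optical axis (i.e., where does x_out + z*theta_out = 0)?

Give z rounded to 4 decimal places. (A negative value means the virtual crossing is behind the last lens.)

Answer: 13.8462

Derivation:
Initial: x=7.0000 theta=0.0000
After 1 (propagate distance d=13): x=7.0000 theta=0.0000
After 2 (thin lens f=19): x=7.0000 theta=-7/19 (≈-0.3684)
After 3 (propagate distance d=9): x=70/19 (≈3.6842) theta=-7/19 (≈-0.3684)
After 4 (thin lens f=-36): x=70/19 (≈3.6842) theta=-91/342 (≈-0.2661)
z_focus = -x_out/theta_out = -(70/19)/(-91/342) = 180/13 ≈ 13.8462
Rounded to 4 decimal places: z = 13.8462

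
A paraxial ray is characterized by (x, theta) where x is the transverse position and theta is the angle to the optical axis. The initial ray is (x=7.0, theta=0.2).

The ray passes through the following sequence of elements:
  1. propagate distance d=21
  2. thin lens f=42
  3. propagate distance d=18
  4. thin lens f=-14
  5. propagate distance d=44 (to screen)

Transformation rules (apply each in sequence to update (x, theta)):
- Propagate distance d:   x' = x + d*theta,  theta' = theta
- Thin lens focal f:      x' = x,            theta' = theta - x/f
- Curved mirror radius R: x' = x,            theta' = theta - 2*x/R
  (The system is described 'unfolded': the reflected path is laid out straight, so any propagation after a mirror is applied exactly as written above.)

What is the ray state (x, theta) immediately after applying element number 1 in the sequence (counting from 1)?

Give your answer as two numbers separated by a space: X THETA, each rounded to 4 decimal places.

Initial: x=7.0000 theta=0.2000
After 1 (propagate distance d=21): x=11.2000 theta=0.2000
Rounded to 4 decimal places: x = 11.2000, theta = 0.2000

Answer: 11.2000 0.2000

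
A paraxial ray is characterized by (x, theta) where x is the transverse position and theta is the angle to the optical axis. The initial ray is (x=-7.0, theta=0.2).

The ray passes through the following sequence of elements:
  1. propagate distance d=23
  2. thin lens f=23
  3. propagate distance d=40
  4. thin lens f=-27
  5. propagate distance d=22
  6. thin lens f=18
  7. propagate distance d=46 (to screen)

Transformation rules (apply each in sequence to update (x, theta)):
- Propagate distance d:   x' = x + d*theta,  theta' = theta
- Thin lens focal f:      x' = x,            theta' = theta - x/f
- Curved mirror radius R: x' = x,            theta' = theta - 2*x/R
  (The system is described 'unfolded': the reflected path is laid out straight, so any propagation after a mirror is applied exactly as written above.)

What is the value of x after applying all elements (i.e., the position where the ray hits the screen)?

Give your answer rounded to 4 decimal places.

Answer: -7.3558

Derivation:
Initial: x=-7.0000 theta=0.2000
After 1 (propagate distance d=23): x=-2.4000 theta=0.2000
After 2 (thin lens f=23): x=-2.4000 theta=7/23 (≈0.3043)
After 3 (propagate distance d=40): x=1124/115 (≈9.7739) theta=7/23 (≈0.3043)
After 4 (thin lens f=-27): x=1124/115 (≈9.7739) theta=2069/3105 (≈0.6663)
After 5 (propagate distance d=22): x=75866/3105 (≈24.4335) theta=2069/3105 (≈0.6663)
After 6 (thin lens f=18): x=75866/3105 (≈24.4335) theta=-19312/27945 (≈-0.6911)
After 7 (propagate distance d=46 (to screen)): x=-205558/27945 (≈-7.3558) theta=-19312/27945 (≈-0.6911)
Rounded to 4 decimal places: x = -7.3558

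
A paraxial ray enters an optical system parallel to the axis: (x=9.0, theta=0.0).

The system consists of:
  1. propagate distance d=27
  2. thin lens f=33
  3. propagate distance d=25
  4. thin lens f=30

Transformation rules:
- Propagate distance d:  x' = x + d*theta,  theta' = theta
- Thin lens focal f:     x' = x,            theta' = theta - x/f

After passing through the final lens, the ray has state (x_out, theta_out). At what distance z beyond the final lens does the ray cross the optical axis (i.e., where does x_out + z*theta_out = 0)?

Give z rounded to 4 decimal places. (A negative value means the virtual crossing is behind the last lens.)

Answer: 6.3158

Derivation:
Initial: x=9.0000 theta=0.0000
After 1 (propagate distance d=27): x=9.0000 theta=0.0000
After 2 (thin lens f=33): x=9.0000 theta=-3/11 (≈-0.2727)
After 3 (propagate distance d=25): x=24/11 (≈2.1818) theta=-3/11 (≈-0.2727)
After 4 (thin lens f=30): x=24/11 (≈2.1818) theta=-19/55 (≈-0.3455)
z_focus = -x_out/theta_out = -(24/11)/(-19/55) = 120/19 ≈ 6.3158
Rounded to 4 decimal places: z = 6.3158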